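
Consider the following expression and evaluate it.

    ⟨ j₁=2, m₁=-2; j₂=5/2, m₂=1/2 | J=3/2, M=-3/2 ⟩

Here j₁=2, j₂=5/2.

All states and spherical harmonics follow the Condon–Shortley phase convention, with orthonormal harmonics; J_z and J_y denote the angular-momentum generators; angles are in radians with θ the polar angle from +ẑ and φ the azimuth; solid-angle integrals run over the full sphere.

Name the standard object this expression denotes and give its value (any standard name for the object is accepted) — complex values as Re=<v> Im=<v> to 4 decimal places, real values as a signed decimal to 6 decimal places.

Clebsch–Gordan coefficient, −√(4/35) ≈ -0.338062

This is a Clebsch–Gordan (vector-coupling) coefficient.
√[4·3!1!2!/7! · 0!4!3!2!0!3!] = √(576/35)
  +(−1)^3/∏(3,0,1,0,0,2)! = -1/12  (running -1/12)
⟨..|..⟩ = √(576/35)·(-1/12) = -0.338062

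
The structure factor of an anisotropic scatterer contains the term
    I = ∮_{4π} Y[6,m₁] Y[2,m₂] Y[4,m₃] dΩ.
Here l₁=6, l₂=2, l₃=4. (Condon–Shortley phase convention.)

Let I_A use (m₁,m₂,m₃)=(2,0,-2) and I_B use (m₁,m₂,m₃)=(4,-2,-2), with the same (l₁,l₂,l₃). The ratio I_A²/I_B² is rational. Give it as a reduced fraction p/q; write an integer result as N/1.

Same 6,2,4: normalisation and zero-m 3j drop out of the ratio.
A: Δ: 4! 8! 0! / 13! → 1/6435; sum: t=2:+1/5760 = 1/5760; 3j²(6 2 4; 2 0 -2) = Δ·Π!·Σ² = 56/2145  (sign +1)
B: Δ: 4! 8! 0! / 13! → 1/6435; sum: t=0:+1/34560 = 1/34560; 3j²(6 2 4; 4 -2 -2) = Δ·Π!·Σ² = 14/429  (sign +1)
I_A²/I_B² = (56/2145)/(14/429) = 4/5

4/5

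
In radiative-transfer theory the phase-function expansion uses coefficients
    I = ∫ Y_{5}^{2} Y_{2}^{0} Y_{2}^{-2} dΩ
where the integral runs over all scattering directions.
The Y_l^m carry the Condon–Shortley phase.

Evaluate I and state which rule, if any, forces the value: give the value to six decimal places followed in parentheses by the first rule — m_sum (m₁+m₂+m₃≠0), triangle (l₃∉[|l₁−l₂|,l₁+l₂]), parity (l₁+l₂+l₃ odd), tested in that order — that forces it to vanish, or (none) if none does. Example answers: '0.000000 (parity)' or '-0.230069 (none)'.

triangle: need 3≤l₃≤7, have 2; I=0

0.000000 (triangle)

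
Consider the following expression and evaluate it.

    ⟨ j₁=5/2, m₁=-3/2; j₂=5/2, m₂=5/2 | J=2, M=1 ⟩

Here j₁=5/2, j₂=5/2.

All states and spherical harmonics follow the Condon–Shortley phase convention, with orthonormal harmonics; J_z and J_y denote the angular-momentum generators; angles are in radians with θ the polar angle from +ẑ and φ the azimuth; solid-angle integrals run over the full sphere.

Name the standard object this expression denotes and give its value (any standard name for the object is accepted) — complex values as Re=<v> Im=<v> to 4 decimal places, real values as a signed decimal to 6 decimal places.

Clebsch–Gordan coefficient, −√(5/14) ≈ -0.597614

This is a Clebsch–Gordan (vector-coupling) coefficient.
triangle: 3!*2!*2!/8! = 24/40320
(j±m)!: 1!*4!*5!*0!*3!*1! = 17280
prefactor² = (2J+1)*Δ*N² = 360/7
  k=3: −1/(3!*0!*1!*2!*1!*0!) = -1/12
Σ = -1/12  ⇒  CG² = 360/7*(-1/12)² = 5/14
CG = −√(5/14) = -0.597614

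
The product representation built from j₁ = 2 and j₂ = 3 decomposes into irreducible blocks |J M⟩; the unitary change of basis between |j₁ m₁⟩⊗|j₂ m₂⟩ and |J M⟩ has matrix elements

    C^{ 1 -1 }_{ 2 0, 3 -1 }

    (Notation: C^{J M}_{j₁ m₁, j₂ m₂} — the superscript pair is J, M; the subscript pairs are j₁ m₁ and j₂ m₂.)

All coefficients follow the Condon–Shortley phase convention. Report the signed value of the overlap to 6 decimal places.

+0.414039

√[3·4!0!2!/7! · 2!2!2!4!0!2!] = √(384/35)
  +(−1)^2/∏(2,2,0,0,0,2)! = 1/8  (running 1/8)
⟨..|..⟩ = √(384/35)·(1/8) = +0.414039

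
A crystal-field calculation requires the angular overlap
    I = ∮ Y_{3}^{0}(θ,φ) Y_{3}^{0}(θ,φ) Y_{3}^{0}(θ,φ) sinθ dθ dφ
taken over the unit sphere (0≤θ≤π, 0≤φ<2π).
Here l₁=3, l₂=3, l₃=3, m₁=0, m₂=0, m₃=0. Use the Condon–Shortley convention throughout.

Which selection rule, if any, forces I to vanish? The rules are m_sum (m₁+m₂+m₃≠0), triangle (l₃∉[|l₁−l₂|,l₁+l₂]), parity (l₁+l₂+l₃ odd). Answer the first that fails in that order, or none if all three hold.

parity

azimuthal sum: 0 + 0 + 0 = 0  ✓
0 ≤ 3 ≤ 6 (triangle on l)  ✓
L = 3 + 3 + 3 = 9 (odd)  ✗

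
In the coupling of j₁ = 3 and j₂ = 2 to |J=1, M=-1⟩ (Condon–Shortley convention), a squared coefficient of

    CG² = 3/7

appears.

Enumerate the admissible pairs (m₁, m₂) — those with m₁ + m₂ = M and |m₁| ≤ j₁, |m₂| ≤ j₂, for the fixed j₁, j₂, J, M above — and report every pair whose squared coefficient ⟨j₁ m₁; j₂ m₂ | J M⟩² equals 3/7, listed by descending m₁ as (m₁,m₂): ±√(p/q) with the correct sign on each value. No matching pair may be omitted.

Admissible pairs with m₁+m₂ = M = -1: (-3,2), (-2,1), (-1,0), (0,-1), (1,-2)
  (m₁,m₂)=(1,-2): CG² = 1/35, CG = +√(1/35)
  (m₁,m₂)=(0,-1): CG² = 3/35, CG = −√(3/35)
  (m₁,m₂)=(-1,0): CG² = 6/35, CG = +√(6/35)
  (m₁,m₂)=(-2,1): CG² = 2/7, CG = −√(2/7)
  (m₁,m₂)=(-3,2): CG² = 3/7, CG = +√(3/7)   ← matches the target
Pairs with CG² = 3/7: (-3,2): +√(3/7)

(-3,2): +√(3/7)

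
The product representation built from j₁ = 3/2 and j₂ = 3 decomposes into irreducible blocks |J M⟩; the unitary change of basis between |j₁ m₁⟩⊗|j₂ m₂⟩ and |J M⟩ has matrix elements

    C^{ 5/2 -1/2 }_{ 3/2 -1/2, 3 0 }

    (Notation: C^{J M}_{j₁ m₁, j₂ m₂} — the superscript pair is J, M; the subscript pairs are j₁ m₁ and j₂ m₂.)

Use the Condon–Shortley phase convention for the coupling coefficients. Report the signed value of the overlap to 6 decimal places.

−√(6/35) = -0.414039

√[6·2!1!4!/8! · 1!2!3!3!2!3!] = √(216/35)
  +(−1)^1/∏(1,1,1,2,0,2)! = -1/4  (running -1/4)
  +(−1)^2/∏(2,0,0,1,1,3)! = 1/12  (running -1/6)
⟨..|..⟩ = √(216/35)·(-1/6) = -0.414039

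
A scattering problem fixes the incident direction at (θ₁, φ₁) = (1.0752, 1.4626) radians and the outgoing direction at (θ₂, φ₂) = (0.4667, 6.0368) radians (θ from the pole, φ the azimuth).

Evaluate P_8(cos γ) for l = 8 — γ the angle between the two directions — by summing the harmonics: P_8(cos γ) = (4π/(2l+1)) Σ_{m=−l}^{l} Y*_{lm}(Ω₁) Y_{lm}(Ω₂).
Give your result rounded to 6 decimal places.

Expand P_8 via completeness: Σ_{m} conj(Y_{8,m}) at Ω₁ times Y_{8,m} at Ω₂ —
  [-8]  conj(Y_{8,-8})(Ω₁) = (0.119812, -0.140746) ; Y_{8,-8}(Ω₂) = (-0.000337, 0.000797) ; Δ = (0.000072, 0.000143)
  [-7]  conj(Y_{8,-7})(Ω₁) = (-0.274593, -0.290431) ; Y_{8,-7}(Ω₂) = (-0.001054, 0.006793) ; Δ = (0.002262, -0.001559)
  [-6]  conj(Y_{8,-6})(Ω₁) = (-0.332414, 0.252272) ; Y_{8,-6}(Ω₂) = (0.003162, 0.034095) ; Δ = (-0.009652, -0.010536)
  [-5]  conj(Y_{8,-5})(Ω₁) = (0.041155, 0.068505) ; Y_{8,-5}(Ω₂) = (0.039901, 0.113207) ; Δ = (-0.006113, 0.007392)
  [-4]  conj(Y_{8,-4})(Ω₁) = (-0.286070, 0.132163) ; Y_{8,-4}(Ω₂) = (0.165510, 0.249749) ; Δ = (-0.080355, -0.049571)
  [-3]  conj(Y_{8,-3})(Ω₁) = (0.079838, 0.237268) ; Y_{8,-3}(Ω₂) = (0.371321, 0.338475) ; Δ = (-0.050664, 0.115126)
  [-2]  conj(Y_{8,-2})(Ω₁) = (-0.195832, 0.043051) ; Y_{8,-2}(Ω₂) = (0.397213, 0.213285) ; Δ = (-0.086969, -0.024668)
  [-1]  conj(Y_{8,-1})(Ω₁) = (0.031845, 0.293181) ; Y_{8,-1}(Ω₂) = (-0.058231, -0.014645) ; Δ = (0.002439, -0.017539)
  [+0]  conj(Y_{8,0})(Ω₁) = (-0.160127, -0.000000) ; Y_{8,0}(Ω₂) = (-0.472638, 0.000000) ; Δ = (0.075682, 0.000000)
  [+1]  conj(Y_{8,1})(Ω₁) = (-0.031845, 0.293181) ; Y_{8,1}(Ω₂) = (0.058231, -0.014645) ; Δ = (0.002439, 0.017539)
  [+2]  conj(Y_{8,2})(Ω₁) = (-0.195832, -0.043051) ; Y_{8,2}(Ω₂) = (0.397213, -0.213285) ; Δ = (-0.086969, 0.024668)
  [+3]  conj(Y_{8,3})(Ω₁) = (-0.079838, 0.237268) ; Y_{8,3}(Ω₂) = (-0.371321, 0.338475) ; Δ = (-0.050664, -0.115126)
  [+4]  conj(Y_{8,4})(Ω₁) = (-0.286070, -0.132163) ; Y_{8,4}(Ω₂) = (0.165510, -0.249749) ; Δ = (-0.080355, 0.049571)
  [+5]  conj(Y_{8,5})(Ω₁) = (-0.041155, 0.068505) ; Y_{8,5}(Ω₂) = (-0.039901, 0.113207) ; Δ = (-0.006113, -0.007392)
  [+6]  conj(Y_{8,6})(Ω₁) = (-0.332414, -0.252272) ; Y_{8,6}(Ω₂) = (0.003162, -0.034095) ; Δ = (-0.009652, 0.010536)
  [+7]  conj(Y_{8,7})(Ω₁) = (0.274593, -0.290431) ; Y_{8,7}(Ω₂) = (0.001054, 0.006793) ; Δ = (0.002262, 0.001559)
  [+8]  conj(Y_{8,8})(Ω₁) = (0.119812, 0.140746) ; Y_{8,8}(Ω₂) = (-0.000337, -0.000797) ; Δ = (0.000072, -0.000143)
Total Σ_m = (-0.382278, 0.000000). Multiply by 0.739198: (-0.282579, 0.000000). P_8(cos γ) = -0.282579

-0.282579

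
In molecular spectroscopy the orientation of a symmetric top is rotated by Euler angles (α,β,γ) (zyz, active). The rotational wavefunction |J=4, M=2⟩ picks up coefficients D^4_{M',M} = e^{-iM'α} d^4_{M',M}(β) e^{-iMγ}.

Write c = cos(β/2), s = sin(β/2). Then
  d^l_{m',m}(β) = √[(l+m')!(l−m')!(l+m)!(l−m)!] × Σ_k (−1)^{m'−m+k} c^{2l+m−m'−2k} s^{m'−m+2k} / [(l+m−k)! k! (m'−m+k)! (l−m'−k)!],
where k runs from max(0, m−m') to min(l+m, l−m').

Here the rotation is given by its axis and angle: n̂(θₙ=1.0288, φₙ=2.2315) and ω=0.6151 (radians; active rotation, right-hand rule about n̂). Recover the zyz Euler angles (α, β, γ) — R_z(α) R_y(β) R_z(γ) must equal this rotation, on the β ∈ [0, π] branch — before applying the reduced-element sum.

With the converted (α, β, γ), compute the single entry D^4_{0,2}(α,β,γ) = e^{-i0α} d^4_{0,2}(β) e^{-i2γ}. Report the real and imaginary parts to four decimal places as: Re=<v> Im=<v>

Re=0.2286 Im=0.3534

Axis–angle → zyz. n̂ = (sinθₙcosφₙ, sinθₙsinφₙ, cosθₙ) = (-0.525721, +0.676401, +0.515847), ω = 0.6151.
R = I cosω + sinω [n̂]ₓ + (1−cosω) n̂n̂ᵀ gives
  R = [+0.867372, -0.362840, +0.340605; +0.232489, +0.900572, +0.367314; -0.440016, -0.239411, +0.865487]
β = atan2(√(R₁₃²+R₂₃²), R₃₃) = 0.524674; α = atan2(R₂₃, R₁₃) mod 2π = 0.823108; γ = atan2(R₃₂, −R₃₁) mod 2π = 5.784886
Split into d^4_{0,2}(β=0.5247) × two z-phases.
Half-angle: c=0.965787, s=0.259338. N=√(24·24·720·2)=910.735966
k: max(0,(2)−(0))=2 … min(4+(2),4−(0))=4
  k=2: (−1)^0·910.7360/(96)·0.9658^6·0.2593^2 = +0.517775
  k=3: (−1)^1·910.7360/(36)·0.9658^4·0.2593^4 = -0.099559
  k=4: (−1)^2·910.7360/(96)·0.9658^2·0.2593^6 = +0.002692
d^4_{0,2}(0.5247) = +0.517775 -0.099559 +0.002692 = +0.420908
Attach z-rotation phases: D = e^{-i(0)(0.8231)}·(+0.420908)·e^{-i(2)(5.7849)} = +0.228621+0.353406i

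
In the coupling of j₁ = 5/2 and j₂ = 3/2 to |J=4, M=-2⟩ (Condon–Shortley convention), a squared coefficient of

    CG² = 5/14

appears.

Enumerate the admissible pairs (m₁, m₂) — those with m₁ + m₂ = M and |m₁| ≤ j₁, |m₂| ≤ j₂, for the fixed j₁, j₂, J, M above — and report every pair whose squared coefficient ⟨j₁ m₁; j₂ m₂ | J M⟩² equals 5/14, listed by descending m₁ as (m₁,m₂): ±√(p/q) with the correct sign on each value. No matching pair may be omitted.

(-1/2,-3/2): +√(5/14)

Admissible pairs with m₁+m₂ = M = -2: (-5/2,1/2), (-3/2,-1/2), (-1/2,-3/2)
  (m₁,m₂)=(-1/2,-3/2): CG² = 5/14, CG = +√(5/14)   ← matches the target
  (m₁,m₂)=(-3/2,-1/2): CG² = 15/28, CG = +√(15/28)
  (m₁,m₂)=(-5/2,1/2): CG² = 3/28, CG = +√(3/28)
Pairs with CG² = 5/14: (-1/2,-3/2): +√(5/14)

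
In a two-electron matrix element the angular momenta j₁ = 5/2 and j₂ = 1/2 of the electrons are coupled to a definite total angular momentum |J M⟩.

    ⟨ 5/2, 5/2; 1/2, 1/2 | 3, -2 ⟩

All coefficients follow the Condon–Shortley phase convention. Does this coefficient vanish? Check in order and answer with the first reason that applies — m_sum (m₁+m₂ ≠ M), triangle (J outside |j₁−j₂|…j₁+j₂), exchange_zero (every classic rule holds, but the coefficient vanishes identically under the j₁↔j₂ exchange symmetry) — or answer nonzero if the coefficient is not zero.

m-sum: m₁+m₂ = 5/2+1/2 = 3, M = -2  ✗ ⇒ coefficient is 0

m_sum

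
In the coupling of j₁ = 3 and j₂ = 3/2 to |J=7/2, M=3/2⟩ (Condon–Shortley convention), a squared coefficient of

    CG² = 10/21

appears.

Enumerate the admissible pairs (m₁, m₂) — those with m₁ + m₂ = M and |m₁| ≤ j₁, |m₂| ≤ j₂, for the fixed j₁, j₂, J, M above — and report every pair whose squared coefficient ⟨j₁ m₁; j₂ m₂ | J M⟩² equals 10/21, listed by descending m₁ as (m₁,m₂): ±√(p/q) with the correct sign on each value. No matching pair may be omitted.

Admissible pairs with m₁+m₂ = M = 3/2: (0,3/2), (1,1/2), (2,-1/2), (3,-3/2)
  (m₁,m₂)=(3,-3/2): CG² = 2/21, CG = +√(2/21)
  (m₁,m₂)=(2,-1/2): CG² = 3/7, CG = +√(3/7)
  (m₁,m₂)=(1,1/2): CG² = 0/1, CG = 0
  (m₁,m₂)=(0,3/2): CG² = 10/21, CG = −√(10/21)   ← matches the target
Pairs with CG² = 10/21: (0,3/2): −√(10/21)

(0,3/2): −√(10/21)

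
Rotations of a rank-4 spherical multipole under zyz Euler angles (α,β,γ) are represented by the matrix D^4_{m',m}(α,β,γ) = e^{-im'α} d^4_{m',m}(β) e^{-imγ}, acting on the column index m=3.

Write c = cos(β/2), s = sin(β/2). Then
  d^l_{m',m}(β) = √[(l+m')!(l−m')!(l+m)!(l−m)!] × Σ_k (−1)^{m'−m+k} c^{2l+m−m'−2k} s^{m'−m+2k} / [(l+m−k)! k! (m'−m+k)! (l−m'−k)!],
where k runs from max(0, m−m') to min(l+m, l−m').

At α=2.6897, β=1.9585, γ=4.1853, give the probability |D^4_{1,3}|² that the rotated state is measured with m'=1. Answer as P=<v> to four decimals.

Split into d^4_{1,3}(β=1.9585) × two z-phases.
With c≡cos(β/2)=0.557645 and s≡sin(β/2)=0.830079, N=[120·6·5040·1]^{1/2}=1904.940944
k∈{2,3} keeps every argument non-negative
  k=2: (−1)^0·1904.9409/(240)·0.5576^6·0.8301^2 = +0.164459
  k=3: (−1)^1·1904.9409/(144)·0.5576^4·0.8301^4 = -0.607337
d^4_{1,3}(1.9585) = +0.164459 -0.607337 = -0.442878
|D^4_{1,3}|² = |d^4_{1,3}(β)|² = (-0.442878)² = 0.196141 (the z-rotation phases have unit modulus)

P=0.1961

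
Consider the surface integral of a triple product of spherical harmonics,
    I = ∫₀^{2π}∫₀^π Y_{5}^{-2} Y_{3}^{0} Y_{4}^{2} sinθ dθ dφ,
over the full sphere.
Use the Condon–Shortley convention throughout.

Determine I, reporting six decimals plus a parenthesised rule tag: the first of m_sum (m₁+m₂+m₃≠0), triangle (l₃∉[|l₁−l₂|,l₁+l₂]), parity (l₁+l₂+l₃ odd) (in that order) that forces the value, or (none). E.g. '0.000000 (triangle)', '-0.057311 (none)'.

Checks pass: Σm=0; 12 even; l₃=4∈[2,8].
(2·5+1)(2·3+1)(2·4+1) = 693
Δ: 4! 6! 2! / 13! → 1/180180
sum: t=1:−1/576 t=2:+1/144 t=3:−1/576 = 1/288
3j²(5 3 4; 0 0 0) = Δ·Π!·Σ² = 20/1001  (sign +1)
sum: t=1:−1/8640 t=2:+1/480 t=3:−1/576 = 1/4320
3j²(5 3 4; -2 0 2) = Δ·Π!·Σ² = 1/2145  (sign +1)
combine: 4πI² = 693·20/1001·1/2145 = 12/1859
take √, sign +1: I = 0.02266449
No selection rule forces the value: the integral is nonzero (none).

0.022664 (none)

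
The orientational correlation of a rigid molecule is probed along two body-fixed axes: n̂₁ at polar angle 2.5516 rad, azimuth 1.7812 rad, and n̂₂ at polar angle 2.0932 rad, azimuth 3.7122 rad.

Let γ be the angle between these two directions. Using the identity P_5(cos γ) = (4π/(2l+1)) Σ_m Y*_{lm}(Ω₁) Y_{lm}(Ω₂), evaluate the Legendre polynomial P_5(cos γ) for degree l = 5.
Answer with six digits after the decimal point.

Term-by-term m-sum for l=5 (normalisation 4π/11 = 1.142397):
  [-5]  conj(Y_{5,-5})(Ω₁) = -0.02148 + 0.01227j ; Y_{5,-5}(Ω₂) = 0.21750 + 0.06456j ; Δ = -0.00546 + 0.00128j
  [-4]  conj(Y_{5,-4})(Ω₁) = -0.07785 - 0.08714j ; Y_{5,-4}(Ω₂) = 0.26977 + 0.31282j ; Δ = 0.00626 - 0.04786j
  [-3]  conj(Y_{5,-3})(Ω₁) = 0.18331 - 0.25078j ; Y_{5,-3}(Ω₂) = 0.03927 + 0.27658j ; Δ = 0.07656 + 0.04085j
  [-2]  conj(Y_{5,-2})(Ω₁) = 0.42628 + 0.19078j ; Y_{5,-2}(Ω₂) = 0.06695 - 0.14614j ; Δ = 0.05642 - 0.04952j
  [-1]  conj(Y_{5,-1})(Ω₁) = -0.05006 + 0.23440j ; Y_{5,-1}(Ω₂) = 0.27654 - 0.17749j ; Δ = 0.02776 + 0.07371j
  [+0]  conj(Y_{5,0})(Ω₁) = 0.32047 + 0.00000j ; Y_{5,0}(Ω₂) = -0.08621 + 0.00000j ; Δ = -0.02763 + 0.00000j
  [+1]  conj(Y_{5,1})(Ω₁) = 0.05006 + 0.23440j ; Y_{5,1}(Ω₂) = -0.27654 - 0.17749j ; Δ = 0.02776 - 0.07371j
  [+2]  conj(Y_{5,2})(Ω₁) = 0.42628 - 0.19078j ; Y_{5,2}(Ω₂) = 0.06695 + 0.14614j ; Δ = 0.05642 + 0.04952j
  [+3]  conj(Y_{5,3})(Ω₁) = -0.18331 - 0.25078j ; Y_{5,3}(Ω₂) = -0.03927 + 0.27658j ; Δ = 0.07656 - 0.04085j
  [+4]  conj(Y_{5,4})(Ω₁) = -0.07785 + 0.08714j ; Y_{5,4}(Ω₂) = 0.26977 - 0.31282j ; Δ = 0.00626 + 0.04786j
  [+5]  conj(Y_{5,5})(Ω₁) = 0.02148 + 0.01227j ; Y_{5,5}(Ω₂) = -0.21750 + 0.06456j ; Δ = -0.00546 - 0.00128j
Accumulated sum 0.29543 - 0.00000j; after 4π/(2l+1) scaling, 0.33750 - 0.00000j ⇒ P_5 = 0.337502

0.337502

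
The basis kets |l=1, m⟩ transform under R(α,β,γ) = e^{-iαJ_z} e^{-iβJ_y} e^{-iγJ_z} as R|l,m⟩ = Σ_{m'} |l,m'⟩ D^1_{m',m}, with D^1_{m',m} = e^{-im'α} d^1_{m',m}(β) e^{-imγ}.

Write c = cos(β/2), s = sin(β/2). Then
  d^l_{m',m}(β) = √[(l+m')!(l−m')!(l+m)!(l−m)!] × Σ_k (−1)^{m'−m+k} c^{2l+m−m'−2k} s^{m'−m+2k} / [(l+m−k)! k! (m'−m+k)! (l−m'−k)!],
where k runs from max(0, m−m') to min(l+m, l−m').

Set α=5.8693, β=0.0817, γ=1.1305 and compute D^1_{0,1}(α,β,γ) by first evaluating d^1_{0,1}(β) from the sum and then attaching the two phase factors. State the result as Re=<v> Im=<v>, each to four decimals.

Re=0.0246 Im=-0.0522

D^1_{0,1}(5.8693,0.0817,1.1305) = e^{-i·0·5.8693}·d^1_{0,1}(0.0817)·e^{-i·1·1.1305}. Compute d first:
Half-angle: c=0.999166, s=0.040839. N=√(1·1·2·1)=1.414214
k∈{1} keeps every argument non-negative
  k=1: (−1)^0·1.4142/(1)·0.9992^1·0.0408^1 = +0.057706
d^1_{0,1}(0.0817) = +0.057706
Phases: e^{-i·(0)·5.8693}=+1.000000+0.000000i, e^{-i·(1)·1.1305}=+0.426208-0.904625i ⇒ D=+0.024595-0.052203i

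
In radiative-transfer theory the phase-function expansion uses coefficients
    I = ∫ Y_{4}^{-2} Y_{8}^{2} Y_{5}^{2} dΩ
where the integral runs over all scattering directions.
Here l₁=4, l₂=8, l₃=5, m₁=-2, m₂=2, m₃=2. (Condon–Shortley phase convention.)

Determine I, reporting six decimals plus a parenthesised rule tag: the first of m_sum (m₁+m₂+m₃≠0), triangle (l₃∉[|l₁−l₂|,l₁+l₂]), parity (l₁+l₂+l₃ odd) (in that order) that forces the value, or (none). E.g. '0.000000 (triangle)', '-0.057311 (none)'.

-2 + 2 + 2 = 2 ≠ 0: azimuthal integral kills it; I = 0

0.000000 (m_sum)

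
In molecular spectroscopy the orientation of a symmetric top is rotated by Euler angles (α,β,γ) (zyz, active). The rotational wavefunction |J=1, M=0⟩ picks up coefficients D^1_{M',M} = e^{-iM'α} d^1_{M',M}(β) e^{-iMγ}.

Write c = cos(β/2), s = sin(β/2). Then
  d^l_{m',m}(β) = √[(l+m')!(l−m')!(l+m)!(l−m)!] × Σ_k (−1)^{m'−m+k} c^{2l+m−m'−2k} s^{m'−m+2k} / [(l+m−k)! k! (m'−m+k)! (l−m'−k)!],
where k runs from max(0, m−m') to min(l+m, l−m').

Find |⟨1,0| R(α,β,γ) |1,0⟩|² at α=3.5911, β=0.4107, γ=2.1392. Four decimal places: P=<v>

P=0.8406

Split into d^1_{0,0}(β=0.4107) × two z-phases.
c=cos(0.410700/2)=0.978990, s=sin(0.410700/2)=0.203910; N=√[1·1·1·1]=1.000000
k: max(0,(0)−(0))=0 … min(1+(0),1−(0))=1
  k=0: (−1)^0·1.0000/(1)·0.9790^2·0.2039^0 = +0.958421
  k=1: (−1)^1·1.0000/(1)·0.9790^0·0.2039^2 = -0.041579
d^1_{0,0}(0.4107) = +0.958421 -0.041579 = +0.916842
|D^1_{0,0}|² = |d^1_{0,0}(β)|² = (+0.916842)² = 0.840598 (the z-rotation phases have unit modulus)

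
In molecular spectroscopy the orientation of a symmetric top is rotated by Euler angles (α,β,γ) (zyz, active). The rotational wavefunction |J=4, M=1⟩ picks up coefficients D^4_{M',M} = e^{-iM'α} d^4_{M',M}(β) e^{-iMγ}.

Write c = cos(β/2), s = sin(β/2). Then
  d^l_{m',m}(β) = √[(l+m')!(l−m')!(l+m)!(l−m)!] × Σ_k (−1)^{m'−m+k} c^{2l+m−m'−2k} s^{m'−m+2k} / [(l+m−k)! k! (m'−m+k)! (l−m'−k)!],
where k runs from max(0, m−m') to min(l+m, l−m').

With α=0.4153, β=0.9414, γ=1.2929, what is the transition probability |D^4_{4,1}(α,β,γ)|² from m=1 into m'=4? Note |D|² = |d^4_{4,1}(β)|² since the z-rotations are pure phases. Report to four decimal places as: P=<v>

P=0.1541

First d^4_{4,1}(β=0.9414), then the phase factors e^{-i(4)α} and e^{-i(1)γ}:
c=cos(0.941400/2)=0.891251, s=sin(0.941400/2)=0.453510; N=√[40320·1·120·6]=5387.986637
k∈{0} keeps every argument non-negative
  k=0: (−1)^3·5387.9866/(720)·0.8913^5·0.4535^3 = -0.392514
d^4_{4,1}(0.9414) = -0.392514
|D^4_{4,1}|² = |d^4_{4,1}(β)|² = (-0.392514)² = 0.154068 (the z-rotation phases have unit modulus)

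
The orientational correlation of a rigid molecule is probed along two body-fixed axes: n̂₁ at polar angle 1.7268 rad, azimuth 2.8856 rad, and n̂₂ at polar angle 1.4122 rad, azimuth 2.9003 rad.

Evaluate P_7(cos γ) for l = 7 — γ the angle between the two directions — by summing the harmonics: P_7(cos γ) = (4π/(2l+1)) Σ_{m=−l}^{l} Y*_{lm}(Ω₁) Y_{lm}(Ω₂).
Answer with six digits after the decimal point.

Summing Y*_{l m}(θ₁,φ₁)·Y_{l m}(θ₂,φ₂) over m ∈ [−7, 7]; prefactor 4π/(2·7+1) = 0.837758:
  [-7]  conj(Y_{7,-7})(Ω₁) = (0.100694, 0.447870) ; Y_{7,-7}(Ω₂) = (0.054002, -0.454534) ; Δ = (0.209010, -0.021583)
  [-6]  conj(Y_{7,-6})(Ω₁) = (-0.009410, 0.269984) ; Y_{7,-6}(Ω₂) = (0.033619, 0.271853) ; Δ = (-0.073712, 0.006518)
  [-5]  conj(Y_{7,-5})(Ω₁) = (0.067919, -0.226910) ; Y_{7,-5}(Ω₂) = (0.082945, 0.217498) ; Δ = (0.054986, -0.004049)
  [-4]  conj(Y_{7,-4})(Ω₁) = (0.151662, -0.249139) ; Y_{7,-4}(Ω₂) = (-0.167846, -0.242402) ; Δ = (-0.085848, 0.005054)
  [-3]  conj(Y_{7,-3})(Ω₁) = (-0.114312, 0.110398) ; Y_{7,-3}(Ω₂) = (-0.115145, -0.101783) ; Δ = (0.024399, -0.001077)
  [-2]  conj(Y_{7,-2})(Ω₁) = (-0.257016, 0.144435) ; Y_{7,-2}(Ω₂) = (0.263474, 0.138034) ; Δ = (-0.087654, 0.002578)
  [-1]  conj(Y_{7,-1})(Ω₁) = (0.123518, -0.032329) ; Y_{7,-1}(Ω₂) = (0.118451, 0.029149) ; Δ = (0.015573, -0.000229)
  [+0]  conj(Y_{7,0})(Ω₁) = (0.294875, -0.000000) ; Y_{7,0}(Ω₂) = (-0.297297, 0.000000) ; Δ = (-0.087665, 0.000000)
  [+1]  conj(Y_{7,1})(Ω₁) = (-0.123518, -0.032329) ; Y_{7,1}(Ω₂) = (-0.118451, 0.029149) ; Δ = (0.015573, 0.000229)
  [+2]  conj(Y_{7,2})(Ω₁) = (-0.257016, -0.144435) ; Y_{7,2}(Ω₂) = (0.263474, -0.138034) ; Δ = (-0.087654, -0.002578)
  [+3]  conj(Y_{7,3})(Ω₁) = (0.114312, 0.110398) ; Y_{7,3}(Ω₂) = (0.115145, -0.101783) ; Δ = (0.024399, 0.001077)
  [+4]  conj(Y_{7,4})(Ω₁) = (0.151662, 0.249139) ; Y_{7,4}(Ω₂) = (-0.167846, 0.242402) ; Δ = (-0.085848, -0.005054)
  [+5]  conj(Y_{7,5})(Ω₁) = (-0.067919, -0.226910) ; Y_{7,5}(Ω₂) = (-0.082945, 0.217498) ; Δ = (0.054986, 0.004049)
  [+6]  conj(Y_{7,6})(Ω₁) = (-0.009410, -0.269984) ; Y_{7,6}(Ω₂) = (0.033619, -0.271853) ; Δ = (-0.073712, -0.006518)
  [+7]  conj(Y_{7,7})(Ω₁) = (-0.100694, 0.447870) ; Y_{7,7}(Ω₂) = (-0.054002, -0.454534) ; Δ = (0.209010, 0.021583)
Σ over m = (0.025842, 0.000000); ×(4π/15) → (0.021650, 0.000000). Real part: 0.021650

0.021650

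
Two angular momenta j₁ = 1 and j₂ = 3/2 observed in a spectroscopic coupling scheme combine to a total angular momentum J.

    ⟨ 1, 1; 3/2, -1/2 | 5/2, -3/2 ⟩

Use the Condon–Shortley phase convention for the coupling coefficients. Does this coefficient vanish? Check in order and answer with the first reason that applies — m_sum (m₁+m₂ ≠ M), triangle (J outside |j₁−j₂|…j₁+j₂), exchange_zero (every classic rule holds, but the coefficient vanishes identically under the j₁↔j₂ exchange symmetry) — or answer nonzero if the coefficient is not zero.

m-sum: m₁+m₂ = 1+(-1/2) = 1/2, M = -3/2  ✗ ⇒ coefficient is 0

m_sum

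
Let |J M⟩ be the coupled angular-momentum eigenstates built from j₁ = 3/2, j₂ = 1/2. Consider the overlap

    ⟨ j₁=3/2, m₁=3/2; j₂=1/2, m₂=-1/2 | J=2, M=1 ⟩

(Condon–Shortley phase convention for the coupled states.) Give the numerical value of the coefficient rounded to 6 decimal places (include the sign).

+0.500000  (= +√(1/4))

√[5·0!3!1!/5! · 3!0!0!1!3!1!] = √(9)
  +(−1)^0/∏(0,0,0,0,3,1)! = 1/6  (running 1/6)
⟨..|..⟩ = √(9)·(1/6) = +0.500000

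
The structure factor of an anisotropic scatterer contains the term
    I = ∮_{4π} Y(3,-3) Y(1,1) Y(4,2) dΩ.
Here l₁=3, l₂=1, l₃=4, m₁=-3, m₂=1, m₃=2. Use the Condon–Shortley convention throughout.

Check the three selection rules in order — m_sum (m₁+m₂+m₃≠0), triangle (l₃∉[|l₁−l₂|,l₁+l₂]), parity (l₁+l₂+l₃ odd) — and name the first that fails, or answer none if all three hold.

none

azimuthal sum: -3 + 1 + 2 = 0  ✓
2 ≤ 4 ≤ 4 (triangle on l)  ✓
L = 3 + 1 + 4 = 8 (even)  ✓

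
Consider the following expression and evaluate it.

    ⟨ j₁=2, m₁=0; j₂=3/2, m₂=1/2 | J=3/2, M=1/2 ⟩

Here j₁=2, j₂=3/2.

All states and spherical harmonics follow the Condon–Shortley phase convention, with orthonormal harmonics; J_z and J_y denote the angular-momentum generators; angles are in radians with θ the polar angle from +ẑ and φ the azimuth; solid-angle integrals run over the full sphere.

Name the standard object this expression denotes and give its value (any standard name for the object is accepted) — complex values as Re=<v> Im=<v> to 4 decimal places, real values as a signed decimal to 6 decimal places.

This is a Clebsch–Gordan (vector-coupling) coefficient.
√[4·2!2!1!/6! · 2!2!2!1!2!1!] = √(16/45)
  +(−1)^1/∏(1,1,1,1,1,0)! = -1  (running -1)
  +(−1)^2/∏(2,0,0,0,2,1)! = 1/4  (running -3/4)
⟨..|..⟩ = √(16/45)·(-3/4) = -0.447214

Clebsch–Gordan coefficient, −√(1/5) ≈ -0.447214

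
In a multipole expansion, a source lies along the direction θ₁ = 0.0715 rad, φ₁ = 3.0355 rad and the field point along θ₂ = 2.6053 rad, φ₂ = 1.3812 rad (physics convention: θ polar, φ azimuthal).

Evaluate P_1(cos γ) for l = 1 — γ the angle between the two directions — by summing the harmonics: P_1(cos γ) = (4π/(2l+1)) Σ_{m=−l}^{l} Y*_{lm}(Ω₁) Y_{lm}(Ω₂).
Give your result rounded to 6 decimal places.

Term-by-term m-sum for l=1 (normalisation 4π/3 = 4.188790):
  [-1]  conj(Y_{1,-1})(Ω₁) = -0.02454 + 0.00261j ; Y_{1,-1}(Ω₂) = 0.03327 - 0.17337j ; Δ = -0.00036 + 0.00434j
  [+0]  conj(Y_{1,0})(Ω₁) = 0.48735 + 0.00000j ; Y_{1,0}(Ω₂) = -0.42001 + 0.00000j ; Δ = -0.20469 + 0.00000j
  [+1]  conj(Y_{1,1})(Ω₁) = 0.02454 + 0.00261j ; Y_{1,1}(Ω₂) = -0.03327 - 0.17337j ; Δ = -0.00036 - 0.00434j
Accumulated sum -0.20542 + 0.00000j; after 4π/(2l+1) scaling, -0.86046 + 0.00000j ⇒ P_1 = -0.860457

-0.860457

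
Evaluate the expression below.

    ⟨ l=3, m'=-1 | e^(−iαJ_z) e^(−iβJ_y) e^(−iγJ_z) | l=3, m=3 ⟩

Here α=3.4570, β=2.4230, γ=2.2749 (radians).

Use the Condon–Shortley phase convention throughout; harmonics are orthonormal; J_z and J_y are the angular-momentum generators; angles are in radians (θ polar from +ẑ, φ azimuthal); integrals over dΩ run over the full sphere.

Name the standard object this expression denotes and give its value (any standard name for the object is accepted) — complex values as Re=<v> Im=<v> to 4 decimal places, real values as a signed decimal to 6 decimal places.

Wigner D-matrix element, Re=-0.3584 Im=0.0824

This is a Wigner D-matrix element — the rotation-matrix element ⟨l m'| R(α,β,γ) |l m⟩ in the angular-momentum basis.
D^3_{-1,3}(3.4570,2.4230,2.2749) = e^{-i·-1·3.4570}·d^3_{-1,3}(2.4230)·e^{-i·3·2.2749}. Compute d first:
Half-angle: c=0.351616, s=0.936144. N=√(2·24·720·1)=185.903201
k: max(0,(3)−(-1))=4 … min(3+(3),3−(-1))=4
  k=4: (−1)^0·185.9032/(48)·0.3516^2·0.9361^4 = +0.367751
d^3_{-1,3}(2.4230) = +0.367751
Phases: e^{-i·(-1)·3.4570}=-0.950670-0.310204i, e^{-i·(3)·2.2749}=+0.856929-0.515435i ⇒ D=-0.358390+0.082444i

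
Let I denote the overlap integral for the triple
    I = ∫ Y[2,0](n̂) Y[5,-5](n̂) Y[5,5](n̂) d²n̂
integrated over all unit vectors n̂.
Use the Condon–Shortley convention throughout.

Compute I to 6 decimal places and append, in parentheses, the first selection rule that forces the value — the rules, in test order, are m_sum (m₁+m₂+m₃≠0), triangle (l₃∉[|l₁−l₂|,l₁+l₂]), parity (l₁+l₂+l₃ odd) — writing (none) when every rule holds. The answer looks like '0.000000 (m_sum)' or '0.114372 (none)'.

m-sum 0 ✓  L=12 even ✓  3≤5≤7 ✓
Π(2lᵢ+1) = 5×11×11 = 605
triangle coeff Δ(2,5,5) = 1/38610
Σ_t [0,2]: t=0:+1/2880 t=1:−1/576 t=2:+1/2880 = -1/960
(3j)²=10/429 [(2 5 5; 0 0 0)], sign=+1
Σ_t [0,0]: t=0:+1/161280 = 1/161280
(3j)²=15/286 [(2 5 5; 0 -5 5)], sign=+1
⇒ 4πI² = 125/169
I = (+1)√(125/169/(4π)) = 0.24260890
No selection rule forces the value: the integral is nonzero (none).

0.242609 (none)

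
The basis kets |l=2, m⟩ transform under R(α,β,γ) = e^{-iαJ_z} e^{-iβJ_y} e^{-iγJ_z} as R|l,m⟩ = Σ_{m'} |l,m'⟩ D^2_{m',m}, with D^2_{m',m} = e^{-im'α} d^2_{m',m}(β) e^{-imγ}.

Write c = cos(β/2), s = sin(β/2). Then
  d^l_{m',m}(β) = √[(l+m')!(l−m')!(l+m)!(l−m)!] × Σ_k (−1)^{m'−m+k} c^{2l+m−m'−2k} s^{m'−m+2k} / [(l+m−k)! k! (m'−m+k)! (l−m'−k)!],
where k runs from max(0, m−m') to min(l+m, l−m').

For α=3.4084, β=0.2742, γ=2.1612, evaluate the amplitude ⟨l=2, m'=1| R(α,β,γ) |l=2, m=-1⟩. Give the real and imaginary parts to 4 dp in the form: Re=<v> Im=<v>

Re=0.0174 Im=-0.0518

First d^2_{1,-1}(β=0.2742), then the phase factors e^{-i(1)α} and e^{-i(-1)γ}:
With c≡cos(β/2)=0.990617 and s≡sin(β/2)=0.136671, N=[6·1·1·6]^{1/2}=6.000000
Admissible k: 0..1 (factorial args all ≥0)
  k=0: (−1)^2·6.0000/(2)·0.9906^2·0.1367^2 = +0.054990
  k=1: (−1)^3·6.0000/(6)·0.9906^0·0.1367^4 = -0.000349
d^2_{1,-1}(0.2742) = +0.054990 -0.000349 = +0.054641
Phases: e^{-i·(1)·3.4084}=-0.964618+0.263653i, e^{-i·(-1)·2.1612}=-0.556696+0.830716i ⇒ D=+0.017375-0.051805i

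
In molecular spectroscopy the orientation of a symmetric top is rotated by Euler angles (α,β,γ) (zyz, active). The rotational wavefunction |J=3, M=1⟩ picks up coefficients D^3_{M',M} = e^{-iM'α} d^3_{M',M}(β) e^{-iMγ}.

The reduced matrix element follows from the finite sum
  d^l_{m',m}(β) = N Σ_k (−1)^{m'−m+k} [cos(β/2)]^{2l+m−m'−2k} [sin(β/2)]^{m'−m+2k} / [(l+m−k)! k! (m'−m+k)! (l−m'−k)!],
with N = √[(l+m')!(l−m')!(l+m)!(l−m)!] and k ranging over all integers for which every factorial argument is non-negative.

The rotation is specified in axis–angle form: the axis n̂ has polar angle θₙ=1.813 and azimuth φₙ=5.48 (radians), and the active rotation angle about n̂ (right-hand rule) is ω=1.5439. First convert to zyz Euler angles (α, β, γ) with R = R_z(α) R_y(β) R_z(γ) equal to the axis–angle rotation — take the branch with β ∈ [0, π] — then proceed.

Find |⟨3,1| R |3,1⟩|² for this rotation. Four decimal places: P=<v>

P=0.0546

Axis–angle → zyz. n̂ = (sinθₙcosφₙ, sinθₙsinφₙ, cosθₙ) = (+0.674149, -0.698569, -0.239843), ω = 1.5439.
R = I cosω + sinω [n̂]ₓ + (1−cosω) n̂n̂ᵀ gives
  R = [+0.469148, -0.218519, -0.855657; -0.698030, +0.501767, -0.510865; +0.540975, +0.836946, +0.082871]
β = atan2(√(R₁₃²+R₂₃²), R₃₃) = 1.487831; α = atan2(R₂₃, R₁₃) mod 2π = 3.679836; γ = atan2(R₃₂, −R₃₁) mod 2π = 2.144614
First d^3_{1,1}(β=1.4878), then the phase factors e^{-i(1)α} and e^{-i(1)γ}:
With c≡cos(β/2)=0.735823 and s≡sin(β/2)=0.677174, N=[24·2·24·2]^{1/2}=48.000000
k: max(0,(1)−(1))=0 … min(3+(1),3−(1))=2
  k=0: (−1)^0·48.0000/(48)·0.7358^6·0.6772^0 = +0.158723
  k=1: (−1)^1·48.0000/(6)·0.7358^4·0.6772^2 = -1.075434
  k=2: (−1)^2·48.0000/(8)·0.7358^2·0.6772^4 = +0.683123
d^3_{1,1}(1.4878) = +0.158723 -1.075434 +0.683123 = -0.233588
|D^3_{1,1}|² = |d^3_{1,1}(β)|² = (-0.233588)² = 0.054563 (the z-rotation phases have unit modulus)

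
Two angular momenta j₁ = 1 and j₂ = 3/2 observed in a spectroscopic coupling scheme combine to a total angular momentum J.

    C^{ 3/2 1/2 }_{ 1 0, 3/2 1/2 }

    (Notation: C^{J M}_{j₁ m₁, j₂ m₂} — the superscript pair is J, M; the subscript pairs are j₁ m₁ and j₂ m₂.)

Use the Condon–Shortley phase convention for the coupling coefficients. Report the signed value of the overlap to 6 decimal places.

triangle: 1!×1!×2!/5! = 2/120
(j±m)!: 1!×1!×2!×1!×2!×1! = 4
prefactor² = (2J+1)×Δ×N² = 4/15
  k=0: +1/(0!×1!×1!×2!×0!×0!) = 1/2
  k=1: −1/(1!×0!×0!×1!×1!×1!) = -1
Σ = -1/2  ⇒  CG² = 4/15×(-1/2)² = 1/15
CG = −√(1/15) = -0.258199

-0.258199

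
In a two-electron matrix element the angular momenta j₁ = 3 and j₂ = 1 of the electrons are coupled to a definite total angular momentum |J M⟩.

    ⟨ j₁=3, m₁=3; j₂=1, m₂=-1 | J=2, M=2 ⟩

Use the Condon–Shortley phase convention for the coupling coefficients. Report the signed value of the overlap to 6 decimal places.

+√(5/7) ≈ +0.845154

triangle: 2!×4!×0!/7! = 48/5040
(j±m)!: 6!×0!×0!×2!×4!×0! = 34560
prefactor² = (2J+1)×Δ×N² = 11520/7
  k=0: +1/(0!×2!×0!×0!×4!×0!) = 1/48
Σ = 1/48  ⇒  CG² = 11520/7×(1/48)² = 5/7
CG = +√(5/7) = +0.845154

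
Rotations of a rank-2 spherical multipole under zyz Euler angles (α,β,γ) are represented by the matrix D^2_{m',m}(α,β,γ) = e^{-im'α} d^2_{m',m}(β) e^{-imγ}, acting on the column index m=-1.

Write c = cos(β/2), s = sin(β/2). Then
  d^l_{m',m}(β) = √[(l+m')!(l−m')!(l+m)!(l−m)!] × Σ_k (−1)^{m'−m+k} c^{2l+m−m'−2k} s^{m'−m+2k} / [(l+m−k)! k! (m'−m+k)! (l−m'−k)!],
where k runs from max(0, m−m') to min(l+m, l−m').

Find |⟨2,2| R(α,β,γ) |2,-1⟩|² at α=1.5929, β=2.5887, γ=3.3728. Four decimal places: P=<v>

First d^2_{2,-1}(β=2.5887), then the phase factors e^{-i(2)α} and e^{-i(-1)γ}:
With c≡cos(β/2)=0.272939 and s≡sin(β/2)=0.962031, N=[24·1·1·6]^{1/2}=12.000000
Admissible k: 0..0 (factorial args all ≥0)
  k=0: (−1)^3·12.0000/(6)·0.2729^1·0.9620^3 = -0.486030
d^2_{2,-1}(2.5887) = -0.486030
|D^2_{2,-1}|² = |d^2_{2,-1}(β)|² = (-0.486030)² = 0.236225 (the z-rotation phases have unit modulus)

P=0.2362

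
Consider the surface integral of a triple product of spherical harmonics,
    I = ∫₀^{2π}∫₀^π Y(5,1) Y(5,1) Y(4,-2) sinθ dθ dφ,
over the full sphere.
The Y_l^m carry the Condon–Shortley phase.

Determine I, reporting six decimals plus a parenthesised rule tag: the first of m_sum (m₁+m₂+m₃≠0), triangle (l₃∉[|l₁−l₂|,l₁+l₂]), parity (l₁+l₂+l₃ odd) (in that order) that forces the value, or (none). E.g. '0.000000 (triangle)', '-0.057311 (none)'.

0.137240 (none)

Checks pass: Σm=0; 14 even; l₃=4∈[0,10].
(2·5+1)(2·5+1)(2·4+1) = 1089
Δ: 6! 4! 4! / 15! → 1/3153150
sum: t=1:−1/69120 t=2:+1/1728 t=3:−1/576 t=4:+1/1728 t=5:−1/69120 = -7/11520
3j²(5 5 4; 0 0 0) = Δ·Π!·Σ² = 2/143  (sign -1)
sum: t=2:+1/4608 t=3:−1/1296 t=4:+1/4608 = -7/20736
3j²(5 5 4; 1 1 -2) = Δ·Π!·Σ² = 20/1287  (sign -1)
combine: 4πI² = 1089·2/143·20/1287 = 40/169
take √, sign +1: I = 0.13724032
No selection rule forces the value: the integral is nonzero (none).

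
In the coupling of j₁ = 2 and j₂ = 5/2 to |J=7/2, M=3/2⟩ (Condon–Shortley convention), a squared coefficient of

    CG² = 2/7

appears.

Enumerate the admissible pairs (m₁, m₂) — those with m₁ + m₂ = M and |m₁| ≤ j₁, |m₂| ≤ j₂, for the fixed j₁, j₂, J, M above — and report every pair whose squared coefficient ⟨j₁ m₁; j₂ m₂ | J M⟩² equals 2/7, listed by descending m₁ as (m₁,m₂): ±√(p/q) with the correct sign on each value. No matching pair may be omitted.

(0,3/2): −√(2/7)

Admissible pairs with m₁+m₂ = M = 3/2: (-1,5/2), (0,3/2), (1,1/2), (2,-1/2)
  (m₁,m₂)=(2,-1/2): CG² = 8/21, CG = +√(8/21)
  (m₁,m₂)=(1,1/2): CG² = 2/21, CG = +√(2/21)
  (m₁,m₂)=(0,3/2): CG² = 2/7, CG = −√(2/7)   ← matches the target
  (m₁,m₂)=(-1,5/2): CG² = 5/21, CG = −√(5/21)
Pairs with CG² = 2/7: (0,3/2): −√(2/7)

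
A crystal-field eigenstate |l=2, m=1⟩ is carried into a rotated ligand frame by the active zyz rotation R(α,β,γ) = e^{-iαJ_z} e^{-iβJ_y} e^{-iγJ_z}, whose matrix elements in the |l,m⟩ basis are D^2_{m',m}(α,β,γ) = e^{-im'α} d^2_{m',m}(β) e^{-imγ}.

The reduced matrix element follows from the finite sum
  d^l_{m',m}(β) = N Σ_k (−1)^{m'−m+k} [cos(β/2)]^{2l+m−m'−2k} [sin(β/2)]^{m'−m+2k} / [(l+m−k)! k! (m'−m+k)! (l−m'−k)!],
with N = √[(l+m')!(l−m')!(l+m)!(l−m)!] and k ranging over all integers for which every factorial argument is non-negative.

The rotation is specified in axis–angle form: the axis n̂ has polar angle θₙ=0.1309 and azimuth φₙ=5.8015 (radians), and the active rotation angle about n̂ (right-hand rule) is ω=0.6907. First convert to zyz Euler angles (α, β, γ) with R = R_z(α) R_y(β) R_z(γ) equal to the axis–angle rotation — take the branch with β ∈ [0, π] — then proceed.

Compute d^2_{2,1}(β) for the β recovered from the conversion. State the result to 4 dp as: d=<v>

d=-0.0881

Axis–angle → zyz. n̂ = (sinθₙcosφₙ, sinθₙsinφₙ, cosθₙ) = (+0.115675, -0.060469, +0.991445), ω = 0.6907.
R = I cosω + sinω [n̂]ₓ + (1−cosω) n̂n̂ᵀ gives
  R = [+0.773867, -0.633230, -0.012238; +0.630023, +0.771638, -0.087435; +0.064809, +0.059953, +0.996095]
β = atan2(√(R₁₃²+R₂₃²), R₃₃) = 0.088402; α = atan2(R₂₃, R₁₃) mod 2π = 4.573326; γ = atan2(R₃₂, −R₃₁) mod 2π = 2.395104
d^2_{2,1}(β=0.0884) via the finite sum:
c=cos(0.088402/2)=0.999023, s=sin(0.088402/2)=0.044187; N=√[24·1·6·1]=12.000000
k∈{0} keeps every argument non-negative
  k=0: (−1)^1·12.0000/(6)·0.9990^3·0.0442^1 = -0.088115
d^2_{2,1}(0.0884) = -0.088115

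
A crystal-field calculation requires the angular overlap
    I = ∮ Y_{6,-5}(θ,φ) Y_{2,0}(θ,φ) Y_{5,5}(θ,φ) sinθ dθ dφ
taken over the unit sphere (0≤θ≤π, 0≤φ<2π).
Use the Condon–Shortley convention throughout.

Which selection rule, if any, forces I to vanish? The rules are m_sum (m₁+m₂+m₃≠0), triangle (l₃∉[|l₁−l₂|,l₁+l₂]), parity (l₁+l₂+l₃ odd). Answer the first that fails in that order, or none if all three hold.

parity

azimuthal sum: -5 + 0 + 5 = 0  ✓
4 ≤ 5 ≤ 8 (triangle on l)  ✓
L = 6 + 2 + 5 = 13 (odd)  ✗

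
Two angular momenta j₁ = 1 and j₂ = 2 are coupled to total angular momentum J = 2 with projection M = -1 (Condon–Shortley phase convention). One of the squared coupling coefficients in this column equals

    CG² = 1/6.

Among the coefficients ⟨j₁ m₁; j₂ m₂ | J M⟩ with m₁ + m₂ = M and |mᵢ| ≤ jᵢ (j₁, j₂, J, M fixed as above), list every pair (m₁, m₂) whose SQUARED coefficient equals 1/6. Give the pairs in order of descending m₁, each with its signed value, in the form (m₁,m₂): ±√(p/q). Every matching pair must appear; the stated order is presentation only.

Admissible pairs with m₁+m₂ = M = -1: (-1,0), (0,-1), (1,-2)
  (m₁,m₂)=(1,-2): CG² = 1/3, CG = +√(1/3)
  (m₁,m₂)=(0,-1): CG² = 1/6, CG = +√(1/6)   ← matches the target
  (m₁,m₂)=(-1,0): CG² = 1/2, CG = −√(1/2)
Pairs with CG² = 1/6: (0,-1): +√(1/6)

(0,-1): +√(1/6)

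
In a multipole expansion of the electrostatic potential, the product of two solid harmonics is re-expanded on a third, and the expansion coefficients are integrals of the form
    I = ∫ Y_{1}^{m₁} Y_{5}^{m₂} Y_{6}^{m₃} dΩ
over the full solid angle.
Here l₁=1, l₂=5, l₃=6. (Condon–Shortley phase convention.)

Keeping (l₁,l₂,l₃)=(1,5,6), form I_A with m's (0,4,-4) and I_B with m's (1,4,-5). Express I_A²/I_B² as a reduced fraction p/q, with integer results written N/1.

Same 1,5,6: normalisation and zero-m 3j drop out of the ratio.
A: Δ: 0! 2! 10! / 13! → 1/858; sum: t=0:+1/362880 = 1/362880; 3j²(1 5 6; 0 4 -4) = Δ·Π!·Σ² = 10/429  (sign +1)
B: Δ: 0! 2! 10! / 13! → 1/858; sum: t=0:+1/725760 = 1/725760; 3j²(1 5 6; 1 4 -5) = Δ·Π!·Σ² = 5/78  (sign -1)
I_A²/I_B² = (10/429)/(5/78) = 4/11

4/11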